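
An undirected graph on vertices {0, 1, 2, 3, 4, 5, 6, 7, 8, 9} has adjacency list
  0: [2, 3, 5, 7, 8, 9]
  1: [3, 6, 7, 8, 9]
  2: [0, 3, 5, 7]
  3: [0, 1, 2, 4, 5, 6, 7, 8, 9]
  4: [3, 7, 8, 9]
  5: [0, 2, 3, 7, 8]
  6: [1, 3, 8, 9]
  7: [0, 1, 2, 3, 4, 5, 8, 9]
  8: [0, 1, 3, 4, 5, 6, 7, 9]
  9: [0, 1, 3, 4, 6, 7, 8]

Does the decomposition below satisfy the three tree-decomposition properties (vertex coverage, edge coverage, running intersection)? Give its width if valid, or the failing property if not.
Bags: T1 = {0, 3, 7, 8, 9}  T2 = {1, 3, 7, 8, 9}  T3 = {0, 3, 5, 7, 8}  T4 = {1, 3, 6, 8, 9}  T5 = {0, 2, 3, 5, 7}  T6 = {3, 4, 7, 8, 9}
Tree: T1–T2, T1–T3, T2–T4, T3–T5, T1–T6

Every vertex of G appears in some bag (union = {0, 1, 2, 3, 4, 5, 6, 7, 8, 9}); every edge is covered by a bag; and for each vertex v the set of bags containing v is connected in the bag tree. The decomposition is therefore valid. The largest bag has 5 vertices, so the width is 4.

Yes; width 4.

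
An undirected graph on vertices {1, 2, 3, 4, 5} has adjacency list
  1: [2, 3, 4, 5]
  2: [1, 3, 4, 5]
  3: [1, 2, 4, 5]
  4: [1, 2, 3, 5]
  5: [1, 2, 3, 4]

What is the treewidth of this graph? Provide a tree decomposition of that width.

Treewidth 4.
One optimal decomposition is:
Bags: B1 = {1, 2, 3, 4, 5}
Tree: (single bag)

With just one bag of size 5, the width is 5 − 1 = 4, so tw(G) ≤ 4. Conversely, {1, 2, 3, 4, 5} is a clique of size 5, and the vertices of any clique must share a bag in every tree decomposition; so some bag has ≥ 5 vertices and tw(G) ≥ 4. Hence tw(G) = 4 exactly.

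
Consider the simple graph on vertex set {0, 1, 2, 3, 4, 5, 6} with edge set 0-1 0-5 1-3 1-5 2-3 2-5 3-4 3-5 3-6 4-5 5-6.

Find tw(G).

A width-2 tree decomposition is:
Bags: B1 = {3, 5, 6}  B2 = {1, 3, 5}  B3 = {3, 4, 5}  B4 = {0, 1, 5}  B5 = {2, 3, 5}
Tree: B1–B2, B2–B3, B2–B4, B1–B5
Every bag has size at most 3, so the width is 3 − 1 = 2 and tw(G) ≤ 2. On the other hand G contains the 3-clique {0, 1, 5}. A clique must lie in a single bag of any decomposition, so no decomposition can have width below 2. Therefore the treewidth is 2.

2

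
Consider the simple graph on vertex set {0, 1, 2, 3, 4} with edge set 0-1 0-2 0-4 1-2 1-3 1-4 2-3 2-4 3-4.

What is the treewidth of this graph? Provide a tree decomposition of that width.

Every bag has size at most 4, so the width is 4 − 1 = 3 and tw(G) ≤ 3. On the other hand G contains the 4-clique {0, 1, 2, 4}. A clique must lie in a single bag of any decomposition, so no decomposition can have width below 3. Combining the bounds, tw(G) = 3.

Treewidth 3.
One optimal decomposition is:
Bags: B1 = {0, 1, 2, 4}  B2 = {1, 2, 3, 4}
Tree: B1–B2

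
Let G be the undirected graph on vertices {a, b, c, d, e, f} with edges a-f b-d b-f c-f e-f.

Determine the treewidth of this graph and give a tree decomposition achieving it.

Treewidth 1.
Bags: B1 = {b, f}  B2 = {c, f}  B3 = {b, d}  B4 = {a, f}  B5 = {e, f}
Tree: B1–B2, B1–B3, B1–B4, B2–B5

Every bag has size at most 2, so the width is 2 − 1 = 1 and tw(G) ≤ 1. Any graph with an edge has treewidth ≥ 1, and G has the edge b–f. Therefore the treewidth is 1.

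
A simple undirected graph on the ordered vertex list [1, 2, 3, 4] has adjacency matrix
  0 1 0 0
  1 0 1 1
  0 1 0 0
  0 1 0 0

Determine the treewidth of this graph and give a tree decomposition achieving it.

Treewidth 1.
One such decomposition:
Bags: B1 = {2, 3}  B2 = {1, 2}  B3 = {2, 4}
Tree: B1–B2, B1–B3

The largest bag has 2 vertices, giving width 1; this decomposition certifies tw(G) ≤ 1. G has an edge, so its treewidth is at least 1. The upper and lower bounds meet at 1, so that is the treewidth.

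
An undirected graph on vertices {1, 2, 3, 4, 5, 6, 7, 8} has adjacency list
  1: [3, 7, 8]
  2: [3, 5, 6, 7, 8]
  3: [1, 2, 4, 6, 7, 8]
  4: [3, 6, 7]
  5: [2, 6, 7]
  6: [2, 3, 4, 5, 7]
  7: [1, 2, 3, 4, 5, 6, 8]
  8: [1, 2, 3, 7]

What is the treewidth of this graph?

3

A width-3 tree decomposition is:
Bags: B1 = {2, 3, 6, 7}  B2 = {2, 3, 7, 8}  B3 = {3, 4, 6, 7}  B4 = {2, 5, 6, 7}  B5 = {1, 3, 7, 8}
Tree: B1–B2, B1–B3, B1–B4, B2–B5
Every bag has size at most 4, so the width is 4 − 1 = 3 and tw(G) ≤ 3. For the lower bound, the 4 vertices {1, 3, 7, 8} are pairwise adjacent, and any tree decomposition puts a clique entirely inside one bag — forcing width ≥ 3. The upper and lower bounds meet at 3, so that is the treewidth.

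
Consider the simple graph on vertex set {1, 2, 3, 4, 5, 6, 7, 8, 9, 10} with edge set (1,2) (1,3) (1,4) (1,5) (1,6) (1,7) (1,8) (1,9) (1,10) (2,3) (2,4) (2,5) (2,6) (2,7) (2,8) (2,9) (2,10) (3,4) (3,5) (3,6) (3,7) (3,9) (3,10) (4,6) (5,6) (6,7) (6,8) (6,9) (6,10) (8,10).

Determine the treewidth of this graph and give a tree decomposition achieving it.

The largest bag has 5 vertices, giving width 4; this decomposition certifies tw(G) ≤ 4. On the other hand G contains the 5-clique {1, 2, 6, 8, 10}. A clique must lie in a single bag of any decomposition, so no decomposition can have width below 4. Therefore the treewidth is 4.

Treewidth 4.
One such decomposition:
Bags: B1 = {1, 2, 3, 4, 6}  B2 = {1, 2, 3, 6, 9}  B3 = {1, 2, 3, 6, 7}  B4 = {1, 2, 3, 6, 10}  B5 = {1, 2, 6, 8, 10}  B6 = {1, 2, 3, 5, 6}
Tree: B1–B2, B1–B3, B1–B4, B4–B5, B3–B6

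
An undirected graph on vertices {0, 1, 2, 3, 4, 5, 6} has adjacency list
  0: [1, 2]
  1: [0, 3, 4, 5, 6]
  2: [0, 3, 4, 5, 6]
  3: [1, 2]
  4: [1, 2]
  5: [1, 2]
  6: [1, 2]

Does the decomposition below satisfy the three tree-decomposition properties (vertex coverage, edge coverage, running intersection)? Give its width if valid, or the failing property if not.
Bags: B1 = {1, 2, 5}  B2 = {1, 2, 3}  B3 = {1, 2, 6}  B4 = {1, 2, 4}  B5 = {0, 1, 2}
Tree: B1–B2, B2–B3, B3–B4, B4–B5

Checking the three conditions: (i) the bags cover all of {0, 1, 2, 3, 4, 5, 6}; (ii) for each edge, some bag contains both endpoints; (iii) the bags containing any fixed vertex form a subtree. All hold, so the decomposition is valid with width 3 − 1 = 2.

Yes; width 2.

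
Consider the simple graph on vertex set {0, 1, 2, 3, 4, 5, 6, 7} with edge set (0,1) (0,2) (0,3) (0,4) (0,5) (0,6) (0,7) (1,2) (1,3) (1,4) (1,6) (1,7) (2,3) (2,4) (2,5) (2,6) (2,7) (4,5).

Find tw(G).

A width-3 tree decomposition is:
Bags: B1 = {0, 1, 2, 3}  B2 = {0, 1, 2, 4}  B3 = {0, 1, 2, 7}  B4 = {0, 1, 2, 6}  B5 = {0, 2, 4, 5}
Tree: B1–B2, B1–B3, B1–B4, B2–B5
The largest bag has 4 vertices, giving width 3; this decomposition certifies tw(G) ≤ 3. For the lower bound, the 4 vertices {0, 1, 2, 3} are pairwise adjacent, and any tree decomposition puts a clique entirely inside one bag — forcing width ≥ 3. The upper and lower bounds meet at 3, so that is the treewidth.

3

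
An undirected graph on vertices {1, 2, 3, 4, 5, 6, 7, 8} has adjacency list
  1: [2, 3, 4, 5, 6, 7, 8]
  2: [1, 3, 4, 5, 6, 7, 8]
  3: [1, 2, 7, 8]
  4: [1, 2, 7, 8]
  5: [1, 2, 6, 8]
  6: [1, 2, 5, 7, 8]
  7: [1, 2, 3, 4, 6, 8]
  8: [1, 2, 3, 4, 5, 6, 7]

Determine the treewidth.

A width-4 tree decomposition is:
Bags: B1 = {1, 2, 4, 7, 8}  B2 = {1, 2, 3, 7, 8}  B3 = {1, 2, 6, 7, 8}  B4 = {1, 2, 5, 6, 8}
Tree: B1–B2, B1–B3, B3–B4
The largest bag has 5 vertices, giving width 4; this decomposition certifies tw(G) ≤ 4. Conversely, {1, 2, 5, 6, 8} is a clique of size 5, and the vertices of any clique must share a bag in every tree decomposition; so some bag has ≥ 5 vertices and tw(G) ≥ 4. Hence tw(G) = 4 exactly.

4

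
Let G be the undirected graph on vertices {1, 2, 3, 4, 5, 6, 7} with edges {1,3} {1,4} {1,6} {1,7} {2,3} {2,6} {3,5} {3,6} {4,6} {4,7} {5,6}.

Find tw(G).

2

A width-2 tree decomposition is:
Bags: B1 = {1, 4, 6}  B2 = {1, 3, 6}  B3 = {3, 5, 6}  B4 = {1, 4, 7}  B5 = {2, 3, 6}
Tree: B1–B2, B2–B3, B1–B4, B2–B5
The largest bag has 3 vertices, giving width 2; this decomposition certifies tw(G) ≤ 2. For the lower bound, the 3 vertices {1, 3, 6} are pairwise adjacent, and any tree decomposition puts a clique entirely inside one bag — forcing width ≥ 2. Hence tw(G) = 2 exactly.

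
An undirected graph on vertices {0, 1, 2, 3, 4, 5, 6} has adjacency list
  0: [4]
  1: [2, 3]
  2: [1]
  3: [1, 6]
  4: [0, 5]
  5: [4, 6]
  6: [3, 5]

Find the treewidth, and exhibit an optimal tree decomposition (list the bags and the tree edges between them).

The largest bag has 2 vertices, giving width 1; this decomposition certifies tw(G) ≤ 1. Any graph with an edge has treewidth ≥ 1, and G has the edge 0–4. Combining the bounds, tw(G) = 1.

Treewidth 1.
Bags: B1 = {0, 4}  B2 = {4, 5}  B3 = {5, 6}  B4 = {3, 6}  B5 = {1, 3}  B6 = {1, 2}
Tree: B1–B2, B2–B3, B3–B4, B4–B5, B5–B6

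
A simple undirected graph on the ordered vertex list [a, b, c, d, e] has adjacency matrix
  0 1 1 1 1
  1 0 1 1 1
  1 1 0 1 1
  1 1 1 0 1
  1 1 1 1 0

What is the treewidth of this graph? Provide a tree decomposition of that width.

Treewidth 4.
One optimal decomposition is:
Bags: B1 = {a, b, c, d, e}
Tree: (single bag)

A single bag containing all 5 vertices is trivially a valid decomposition of width 4. For the lower bound, the 5 vertices {a, b, c, d, e} are pairwise adjacent, and any tree decomposition puts a clique entirely inside one bag — forcing width ≥ 4. Combining the bounds, tw(G) = 4.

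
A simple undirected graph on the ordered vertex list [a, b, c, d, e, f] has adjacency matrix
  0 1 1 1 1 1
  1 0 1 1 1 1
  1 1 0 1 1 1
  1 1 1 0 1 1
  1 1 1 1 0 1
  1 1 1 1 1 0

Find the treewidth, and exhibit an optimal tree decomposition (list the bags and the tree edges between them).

Treewidth 5.
Bags: B1 = {a, b, c, d, e, f}
Tree: (single bag)

A single bag containing all 6 vertices is trivially a valid decomposition of width 5. Conversely, {a, b, c, d, e, f} is a clique of size 6, and the vertices of any clique must share a bag in every tree decomposition; so some bag has ≥ 6 vertices and tw(G) ≥ 5. The upper and lower bounds meet at 5, so that is the treewidth.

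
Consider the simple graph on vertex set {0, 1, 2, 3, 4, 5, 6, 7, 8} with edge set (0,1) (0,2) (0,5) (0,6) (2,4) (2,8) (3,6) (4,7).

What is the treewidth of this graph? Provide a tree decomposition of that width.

Each bag holds 2 vertices, so the decomposition has width 1, which upper-bounds the treewidth. Since G has at least one edge (e.g. 2–0), it is not an edgeless graph, so tw(G) ≥ 1. The upper and lower bounds meet at 1, so that is the treewidth.

Treewidth 1.
One such decomposition:
Bags: B1 = {0, 2}  B2 = {2, 4}  B3 = {0, 6}  B4 = {0, 5}  B5 = {4, 7}  B6 = {0, 1}  B7 = {2, 8}  B8 = {3, 6}
Tree: B1–B2, B1–B3, B3–B4, B2–B5, B3–B6, B1–B7, B3–B8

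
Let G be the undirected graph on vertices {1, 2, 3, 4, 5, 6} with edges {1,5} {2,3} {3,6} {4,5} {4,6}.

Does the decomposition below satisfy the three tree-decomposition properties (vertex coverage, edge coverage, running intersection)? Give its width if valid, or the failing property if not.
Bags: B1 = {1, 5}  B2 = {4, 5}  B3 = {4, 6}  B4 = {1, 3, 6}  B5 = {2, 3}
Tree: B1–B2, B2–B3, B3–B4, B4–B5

A tree decomposition must satisfy three properties: every vertex lies in some bag; for every edge, both endpoints lie together in some bag; and for every vertex, the bags containing it form a connected subtree. Here bags containing vertex 1 are not connected in the tree, so the decomposition is invalid.

No — bags containing vertex 1 are not connected in the tree.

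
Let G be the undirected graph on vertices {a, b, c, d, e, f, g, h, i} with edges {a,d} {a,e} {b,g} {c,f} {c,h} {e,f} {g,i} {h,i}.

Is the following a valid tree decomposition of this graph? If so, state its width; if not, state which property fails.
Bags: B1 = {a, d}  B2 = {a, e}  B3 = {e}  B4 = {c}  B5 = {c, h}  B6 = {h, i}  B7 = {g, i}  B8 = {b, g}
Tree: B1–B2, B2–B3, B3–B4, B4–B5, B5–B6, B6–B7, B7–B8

A tree decomposition must satisfy three properties: every vertex lies in some bag; for every edge, both endpoints lie together in some bag; and for every vertex, the bags containing it form a connected subtree. Here vertex f appears in no bag, so the decomposition is invalid.

No — vertex f appears in no bag.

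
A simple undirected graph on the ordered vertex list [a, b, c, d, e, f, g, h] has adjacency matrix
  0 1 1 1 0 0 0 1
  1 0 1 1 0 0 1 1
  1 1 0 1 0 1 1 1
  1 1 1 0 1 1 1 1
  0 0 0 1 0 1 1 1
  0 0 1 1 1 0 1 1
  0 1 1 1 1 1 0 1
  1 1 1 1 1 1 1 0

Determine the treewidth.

4

A width-4 tree decomposition is:
Bags: B1 = {d, e, f, g, h}  B2 = {c, d, f, g, h}  B3 = {b, c, d, g, h}  B4 = {a, b, c, d, h}
Tree: B1–B2, B2–B3, B3–B4
The largest bag has 5 vertices, giving width 4; this decomposition certifies tw(G) ≤ 4. Conversely, {d, e, f, g, h} is a clique of size 5, and the vertices of any clique must share a bag in every tree decomposition; so some bag has ≥ 5 vertices and tw(G) ≥ 4. Combining the bounds, tw(G) = 4.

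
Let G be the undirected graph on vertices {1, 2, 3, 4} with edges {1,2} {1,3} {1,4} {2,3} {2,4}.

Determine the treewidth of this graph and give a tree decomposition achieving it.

Treewidth 2.
Bags: B1 = {1, 2, 3}  B2 = {1, 2, 4}
Tree: B1–B2

Each bag holds 3 vertices, so the decomposition has width 2, which upper-bounds the treewidth. Conversely, {1, 2, 3} is a clique of size 3, and the vertices of any clique must share a bag in every tree decomposition; so some bag has ≥ 3 vertices and tw(G) ≥ 2. Therefore the treewidth is 2.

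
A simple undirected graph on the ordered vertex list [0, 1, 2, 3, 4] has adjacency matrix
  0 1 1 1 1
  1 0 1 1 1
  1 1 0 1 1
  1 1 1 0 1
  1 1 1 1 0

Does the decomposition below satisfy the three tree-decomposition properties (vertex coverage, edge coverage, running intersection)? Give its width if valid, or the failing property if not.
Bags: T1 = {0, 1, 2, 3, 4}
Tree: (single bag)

Yes; width 4.

Every vertex of G appears in some bag (union = {0, 1, 2, 3, 4}); every edge is covered by a bag; and for each vertex v the set of bags containing v is connected in the bag tree. The decomposition is therefore valid. The largest bag has 5 vertices, so the width is 4.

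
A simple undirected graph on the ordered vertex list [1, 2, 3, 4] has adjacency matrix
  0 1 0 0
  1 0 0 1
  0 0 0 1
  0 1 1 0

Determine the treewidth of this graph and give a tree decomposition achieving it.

The largest bag has 2 vertices, giving width 1; this decomposition certifies tw(G) ≤ 1. Since G has at least one edge (e.g. 4–3), it is not an edgeless graph, so tw(G) ≥ 1. Therefore the treewidth is 1.

Treewidth 1.
One such decomposition:
Bags: B1 = {3, 4}  B2 = {2, 4}  B3 = {1, 2}
Tree: B1–B2, B2–B3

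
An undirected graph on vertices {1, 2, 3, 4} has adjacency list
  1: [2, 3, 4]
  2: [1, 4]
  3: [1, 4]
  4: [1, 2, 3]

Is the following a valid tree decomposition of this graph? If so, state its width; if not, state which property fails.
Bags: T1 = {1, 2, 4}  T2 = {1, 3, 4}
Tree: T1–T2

Every vertex of G appears in some bag (union = {1, 2, 3, 4}); every edge is covered by a bag; and for each vertex v the set of bags containing v is connected in the bag tree. The decomposition is therefore valid. The largest bag has 3 vertices, so the width is 2.

Yes; width 2.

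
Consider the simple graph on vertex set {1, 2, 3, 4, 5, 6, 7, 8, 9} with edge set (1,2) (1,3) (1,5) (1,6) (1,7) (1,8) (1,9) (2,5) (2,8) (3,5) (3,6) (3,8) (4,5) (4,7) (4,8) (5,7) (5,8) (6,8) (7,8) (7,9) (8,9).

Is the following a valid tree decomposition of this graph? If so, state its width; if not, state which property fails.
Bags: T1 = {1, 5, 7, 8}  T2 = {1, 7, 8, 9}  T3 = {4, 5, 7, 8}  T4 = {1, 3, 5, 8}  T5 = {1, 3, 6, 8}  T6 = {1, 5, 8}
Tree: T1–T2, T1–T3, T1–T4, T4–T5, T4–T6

No — vertex 2 appears in no bag.

A tree decomposition must satisfy three properties: every vertex lies in some bag; for every edge, both endpoints lie together in some bag; and for every vertex, the bags containing it form a connected subtree. Here vertex 2 appears in no bag, so the decomposition is invalid.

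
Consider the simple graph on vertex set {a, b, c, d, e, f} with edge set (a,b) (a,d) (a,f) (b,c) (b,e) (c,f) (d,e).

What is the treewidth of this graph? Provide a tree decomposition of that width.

Treewidth 2.
One such decomposition:
Bags: B1 = {a, d, e}  B2 = {a, b, e}  B3 = {a, b, f}  B4 = {b, c, f}
Tree: B1–B2, B2–B3, B3–B4

Each bag holds 3 vertices, so the decomposition has width 2, which upper-bounds the treewidth. Since d–e–b–a–d is a cycle in G, G is not acyclic. Forests are exactly the graphs of treewidth ≤ 1, so tw(G) ≥ 2. Combining the bounds, tw(G) = 2.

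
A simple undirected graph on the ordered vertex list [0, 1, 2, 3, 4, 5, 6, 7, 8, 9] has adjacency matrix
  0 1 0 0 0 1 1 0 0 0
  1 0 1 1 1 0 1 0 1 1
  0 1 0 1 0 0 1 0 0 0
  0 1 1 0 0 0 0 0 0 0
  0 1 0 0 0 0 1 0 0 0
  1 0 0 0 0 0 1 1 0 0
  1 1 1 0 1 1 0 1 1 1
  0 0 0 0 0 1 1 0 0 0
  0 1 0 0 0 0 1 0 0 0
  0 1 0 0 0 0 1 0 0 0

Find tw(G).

A width-2 tree decomposition is:
Bags: B1 = {1, 2, 6}  B2 = {0, 1, 6}  B3 = {1, 6, 9}  B4 = {0, 5, 6}  B5 = {1, 2, 3}  B6 = {1, 4, 6}  B7 = {5, 6, 7}  B8 = {1, 6, 8}
Tree: B1–B2, B1–B3, B2–B4, B1–B5, B2–B6, B4–B7, B3–B8
The largest bag has 3 vertices, giving width 2; this decomposition certifies tw(G) ≤ 2. On the other hand G contains the 3-clique {1, 2, 3}. A clique must lie in a single bag of any decomposition, so no decomposition can have width below 2. Therefore the treewidth is 2.

2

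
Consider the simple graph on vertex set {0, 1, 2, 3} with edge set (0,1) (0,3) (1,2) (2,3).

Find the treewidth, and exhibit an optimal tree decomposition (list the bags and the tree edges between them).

Treewidth 2.
Bags: B1 = {1, 2, 3}  B2 = {0, 1, 3}
Tree: B1–B2

Each bag holds 3 vertices, so the decomposition has width 2, which upper-bounds the treewidth. For the lower bound, G contains the cycle 1–2–3–0–1, so G is not a forest; only forests have treewidth ≤ 1, hence tw(G) ≥ 2. Combining the bounds, tw(G) = 2.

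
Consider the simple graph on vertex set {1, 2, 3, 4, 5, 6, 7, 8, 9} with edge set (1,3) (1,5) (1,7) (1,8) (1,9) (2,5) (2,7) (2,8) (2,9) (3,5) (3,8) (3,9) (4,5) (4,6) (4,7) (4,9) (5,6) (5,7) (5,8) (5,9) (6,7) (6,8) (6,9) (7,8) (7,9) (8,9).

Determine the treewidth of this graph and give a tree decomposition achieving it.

Treewidth 4.
One optimal decomposition is:
Bags: B1 = {5, 6, 7, 8, 9}  B2 = {2, 5, 7, 8, 9}  B3 = {1, 5, 7, 8, 9}  B4 = {4, 5, 6, 7, 9}  B5 = {1, 3, 5, 8, 9}
Tree: B1–B2, B2–B3, B1–B4, B3–B5

Every bag has size at most 5, so the width is 5 − 1 = 4 and tw(G) ≤ 4. Conversely, {1, 3, 5, 8, 9} is a clique of size 5, and the vertices of any clique must share a bag in every tree decomposition; so some bag has ≥ 5 vertices and tw(G) ≥ 4. Combining the bounds, tw(G) = 4.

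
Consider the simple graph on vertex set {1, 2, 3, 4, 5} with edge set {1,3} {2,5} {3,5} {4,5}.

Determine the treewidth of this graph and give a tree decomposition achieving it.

Every bag has size at most 2, so the width is 2 − 1 = 1 and tw(G) ≤ 1. Since G has at least one edge (e.g. 3–1), it is not an edgeless graph, so tw(G) ≥ 1. Hence tw(G) = 1 exactly.

Treewidth 1.
Bags: B1 = {1, 3}  B2 = {3, 5}  B3 = {2, 5}  B4 = {4, 5}
Tree: B1–B2, B2–B3, B3–B4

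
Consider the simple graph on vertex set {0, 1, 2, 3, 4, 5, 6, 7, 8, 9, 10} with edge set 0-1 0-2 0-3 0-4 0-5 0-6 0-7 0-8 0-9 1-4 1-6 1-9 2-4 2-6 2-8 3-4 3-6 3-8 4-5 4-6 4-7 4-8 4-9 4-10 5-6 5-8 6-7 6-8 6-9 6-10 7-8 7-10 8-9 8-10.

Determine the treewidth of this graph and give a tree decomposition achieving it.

Treewidth 4.
Bags: B1 = {0, 4, 6, 7, 8}  B2 = {4, 6, 7, 8, 10}  B3 = {0, 4, 5, 6, 8}  B4 = {0, 4, 6, 8, 9}  B5 = {0, 2, 4, 6, 8}  B6 = {0, 3, 4, 6, 8}  B7 = {0, 1, 4, 6, 9}
Tree: B1–B2, B1–B3, B1–B4, B3–B5, B5–B6, B4–B7

Every bag has size at most 5, so the width is 5 − 1 = 4 and tw(G) ≤ 4. For the lower bound, the 5 vertices {0, 2, 4, 6, 8} are pairwise adjacent, and any tree decomposition puts a clique entirely inside one bag — forcing width ≥ 4. Hence tw(G) = 4 exactly.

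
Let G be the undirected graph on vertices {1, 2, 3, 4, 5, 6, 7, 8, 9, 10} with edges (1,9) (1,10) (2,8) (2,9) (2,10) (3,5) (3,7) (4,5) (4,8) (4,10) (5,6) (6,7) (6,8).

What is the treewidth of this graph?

2

A width-2 tree decomposition is:
Bags: B1 = {1, 2, 9}  B2 = {1, 2, 10}  B3 = {2, 8, 10}  B4 = {4, 8, 10}  B5 = {4, 6, 8}  B6 = {4, 5, 6}  B7 = {5, 6, 7}  B8 = {3, 5, 7}
Tree: B1–B2, B2–B3, B3–B4, B4–B5, B5–B6, B6–B7, B7–B8
The largest bag has 3 vertices, giving width 2; this decomposition certifies tw(G) ≤ 2. For the lower bound, G contains the cycle 9–1–10–2–9, so G is not a forest; only forests have treewidth ≤ 1, hence tw(G) ≥ 2. Combining the bounds, tw(G) = 2.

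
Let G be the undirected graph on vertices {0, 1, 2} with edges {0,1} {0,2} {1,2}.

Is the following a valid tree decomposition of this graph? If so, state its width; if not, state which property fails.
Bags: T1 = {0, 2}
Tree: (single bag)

A tree decomposition must satisfy three properties: every vertex lies in some bag; for every edge, both endpoints lie together in some bag; and for every vertex, the bags containing it form a connected subtree. Here vertex 1 appears in no bag, so the decomposition is invalid.

No — vertex 1 appears in no bag.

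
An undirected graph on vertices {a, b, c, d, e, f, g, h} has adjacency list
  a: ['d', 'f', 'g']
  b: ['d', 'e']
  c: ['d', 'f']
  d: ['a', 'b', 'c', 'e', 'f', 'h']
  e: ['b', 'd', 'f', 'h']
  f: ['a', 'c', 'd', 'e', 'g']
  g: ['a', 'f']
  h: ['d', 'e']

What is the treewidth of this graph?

2

A width-2 tree decomposition is:
Bags: B1 = {a, d, f}  B2 = {c, d, f}  B3 = {d, e, f}  B4 = {d, e, h}  B5 = {b, d, e}  B6 = {a, f, g}
Tree: B1–B2, B1–B3, B3–B4, B4–B5, B1–B6
Each bag holds 3 vertices, so the decomposition has width 2, which upper-bounds the treewidth. Conversely, {d, e, h} is a clique of size 3, and the vertices of any clique must share a bag in every tree decomposition; so some bag has ≥ 3 vertices and tw(G) ≥ 2. Hence tw(G) = 2 exactly.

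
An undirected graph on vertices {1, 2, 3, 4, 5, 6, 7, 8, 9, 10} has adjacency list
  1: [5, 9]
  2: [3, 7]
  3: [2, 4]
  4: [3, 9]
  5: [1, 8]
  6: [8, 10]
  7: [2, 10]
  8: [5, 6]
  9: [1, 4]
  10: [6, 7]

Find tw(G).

A width-2 tree decomposition is:
Bags: B1 = {3, 4, 9}  B2 = {1, 3, 9}  B3 = {1, 3, 5}  B4 = {3, 5, 8}  B5 = {3, 6, 8}  B6 = {3, 6, 10}  B7 = {3, 7, 10}  B8 = {2, 3, 7}
Tree: B1–B2, B2–B3, B3–B4, B4–B5, B5–B6, B6–B7, B7–B8
Every bag has size at most 3, so the width is 3 − 1 = 2 and tw(G) ≤ 2. For the lower bound, G contains the cycle 3–4–9–1–5–8–6–10–7–2–3, so G is not a forest; only forests have treewidth ≤ 1, hence tw(G) ≥ 2. The upper and lower bounds meet at 2, so that is the treewidth.

2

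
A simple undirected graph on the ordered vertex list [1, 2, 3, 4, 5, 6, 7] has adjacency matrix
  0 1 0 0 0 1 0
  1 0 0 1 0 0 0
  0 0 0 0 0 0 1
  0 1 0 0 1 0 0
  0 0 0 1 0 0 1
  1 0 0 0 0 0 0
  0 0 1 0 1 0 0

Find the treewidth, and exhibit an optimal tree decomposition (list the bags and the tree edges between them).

Treewidth 1.
One such decomposition:
Bags: B1 = {1, 6}  B2 = {1, 2}  B3 = {2, 4}  B4 = {4, 5}  B5 = {5, 7}  B6 = {3, 7}
Tree: B1–B2, B2–B3, B3–B4, B4–B5, B5–B6

Every bag has size at most 2, so the width is 2 − 1 = 1 and tw(G) ≤ 1. Any graph with an edge has treewidth ≥ 1, and G has the edge 6–1. Combining the bounds, tw(G) = 1.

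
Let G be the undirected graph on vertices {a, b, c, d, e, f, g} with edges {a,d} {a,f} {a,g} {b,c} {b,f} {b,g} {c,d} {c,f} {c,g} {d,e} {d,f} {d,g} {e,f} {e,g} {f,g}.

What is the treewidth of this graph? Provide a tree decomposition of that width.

Treewidth 3.
Bags: B1 = {c, d, f, g}  B2 = {b, c, f, g}  B3 = {d, e, f, g}  B4 = {a, d, f, g}
Tree: B1–B2, B1–B3, B1–B4

The largest bag has 4 vertices, giving width 3; this decomposition certifies tw(G) ≤ 3. On the other hand G contains the 4-clique {d, e, f, g}. A clique must lie in a single bag of any decomposition, so no decomposition can have width below 3. Therefore the treewidth is 3.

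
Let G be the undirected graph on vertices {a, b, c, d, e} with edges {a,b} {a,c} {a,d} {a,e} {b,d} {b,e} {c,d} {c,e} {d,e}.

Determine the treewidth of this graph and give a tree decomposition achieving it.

Treewidth 3.
One optimal decomposition is:
Bags: B1 = {a, b, d, e}  B2 = {a, c, d, e}
Tree: B1–B2

Each bag holds 4 vertices, so the decomposition has width 3, which upper-bounds the treewidth. For the lower bound, the 4 vertices {a, c, d, e} are pairwise adjacent, and any tree decomposition puts a clique entirely inside one bag — forcing width ≥ 3. Combining the bounds, tw(G) = 3.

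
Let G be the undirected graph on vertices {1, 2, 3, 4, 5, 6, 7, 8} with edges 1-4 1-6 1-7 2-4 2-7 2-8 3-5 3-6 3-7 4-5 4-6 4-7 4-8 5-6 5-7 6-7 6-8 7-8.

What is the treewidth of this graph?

A width-3 tree decomposition is:
Bags: B1 = {1, 4, 6, 7}  B2 = {4, 6, 7, 8}  B3 = {2, 4, 7, 8}  B4 = {4, 5, 6, 7}  B5 = {3, 5, 6, 7}
Tree: B1–B2, B2–B3, B2–B4, B4–B5
Each bag holds 4 vertices, so the decomposition has width 3, which upper-bounds the treewidth. On the other hand G contains the 4-clique {3, 5, 6, 7}. A clique must lie in a single bag of any decomposition, so no decomposition can have width below 3. Therefore the treewidth is 3.

3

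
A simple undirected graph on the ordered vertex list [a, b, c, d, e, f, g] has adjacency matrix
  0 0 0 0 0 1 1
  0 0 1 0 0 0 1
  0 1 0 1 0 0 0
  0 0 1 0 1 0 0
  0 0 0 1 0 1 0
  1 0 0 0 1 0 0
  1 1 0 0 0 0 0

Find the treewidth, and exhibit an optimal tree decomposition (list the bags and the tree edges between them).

Treewidth 2.
One such decomposition:
Bags: B1 = {c, d, e}  B2 = {c, e, f}  B3 = {a, c, f}  B4 = {a, c, g}  B5 = {b, c, g}
Tree: B1–B2, B2–B3, B3–B4, B4–B5

Each bag holds 3 vertices, so the decomposition has width 2, which upper-bounds the treewidth. Since c–d–e–f–a–g–b–c is a cycle in G, G is not acyclic. Forests are exactly the graphs of treewidth ≤ 1, so tw(G) ≥ 2. Hence tw(G) = 2 exactly.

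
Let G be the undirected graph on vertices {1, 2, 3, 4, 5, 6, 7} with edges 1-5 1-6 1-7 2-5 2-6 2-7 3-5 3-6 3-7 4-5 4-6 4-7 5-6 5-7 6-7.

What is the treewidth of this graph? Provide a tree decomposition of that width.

Treewidth 3.
One optimal decomposition is:
Bags: B1 = {2, 5, 6, 7}  B2 = {1, 5, 6, 7}  B3 = {3, 5, 6, 7}  B4 = {4, 5, 6, 7}
Tree: B1–B2, B1–B3, B3–B4

Each bag holds 4 vertices, so the decomposition has width 3, which upper-bounds the treewidth. On the other hand G contains the 4-clique {1, 5, 6, 7}. A clique must lie in a single bag of any decomposition, so no decomposition can have width below 3. Therefore the treewidth is 3.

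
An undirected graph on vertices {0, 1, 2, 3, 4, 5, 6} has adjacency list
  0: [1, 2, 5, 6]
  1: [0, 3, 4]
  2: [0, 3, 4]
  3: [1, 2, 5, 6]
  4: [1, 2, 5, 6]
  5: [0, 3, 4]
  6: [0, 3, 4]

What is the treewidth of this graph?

3

A width-3 tree decomposition is:
Bags: B1 = {0, 2, 3, 4}  B2 = {0, 3, 4, 5}  B3 = {0, 1, 3, 4}  B4 = {0, 3, 4, 6}
Tree: B1–B2, B2–B3, B3–B4
Each bag holds 4 vertices, so the decomposition has width 3, which upper-bounds the treewidth. For the lower bound: the 4 vertex sets {2,4}, {0,5}, {3}, {1} are disjoint, each induces a connected subgraph, and every pair is joined by at least one edge of G. Contracting each set to a single vertex therefore yields K_{4} as a minor, and since treewidth is minor-monotone, tw(G) ≥ tw(K_{4}) = 3. The upper and lower bounds meet at 3, so that is the treewidth.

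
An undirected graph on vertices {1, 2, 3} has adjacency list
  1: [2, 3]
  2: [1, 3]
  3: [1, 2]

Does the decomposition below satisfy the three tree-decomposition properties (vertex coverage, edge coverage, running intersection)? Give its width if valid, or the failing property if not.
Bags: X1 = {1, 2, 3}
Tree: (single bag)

Every vertex of G appears in some bag (union = {1, 2, 3}); every edge is covered by a bag; and for each vertex v the set of bags containing v is connected in the bag tree. The decomposition is therefore valid. The largest bag has 3 vertices, so the width is 2.

Yes; width 2.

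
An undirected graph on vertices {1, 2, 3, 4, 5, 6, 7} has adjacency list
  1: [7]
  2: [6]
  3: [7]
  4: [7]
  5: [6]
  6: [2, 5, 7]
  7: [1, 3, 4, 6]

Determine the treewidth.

1

A width-1 tree decomposition is:
Bags: B1 = {5, 6}  B2 = {6, 7}  B3 = {1, 7}  B4 = {3, 7}  B5 = {4, 7}  B6 = {2, 6}
Tree: B1–B2, B2–B3, B2–B4, B4–B5, B2–B6
Each bag holds 2 vertices, so the decomposition has width 1, which upper-bounds the treewidth. Any graph with an edge has treewidth ≥ 1, and G has the edge 6–5. The upper and lower bounds meet at 1, so that is the treewidth.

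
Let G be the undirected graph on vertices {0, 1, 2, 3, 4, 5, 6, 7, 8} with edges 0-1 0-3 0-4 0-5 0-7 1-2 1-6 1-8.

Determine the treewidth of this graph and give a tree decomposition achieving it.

The largest bag has 2 vertices, giving width 1; this decomposition certifies tw(G) ≤ 1. Any graph with an edge has treewidth ≥ 1, and G has the edge 0–1. The upper and lower bounds meet at 1, so that is the treewidth.

Treewidth 1.
Bags: B1 = {0, 1}  B2 = {1, 8}  B3 = {0, 5}  B4 = {1, 2}  B5 = {0, 7}  B6 = {0, 4}  B7 = {1, 6}  B8 = {0, 3}
Tree: B1–B2, B1–B3, B2–B4, B3–B5, B3–B6, B4–B7, B1–B8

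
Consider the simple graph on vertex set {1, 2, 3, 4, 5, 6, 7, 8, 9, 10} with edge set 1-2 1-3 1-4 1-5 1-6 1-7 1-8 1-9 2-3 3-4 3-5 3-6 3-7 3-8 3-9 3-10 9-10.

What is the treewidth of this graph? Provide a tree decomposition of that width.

The largest bag has 3 vertices, giving width 2; this decomposition certifies tw(G) ≤ 2. Conversely, {1, 2, 3} is a clique of size 3, and the vertices of any clique must share a bag in every tree decomposition; so some bag has ≥ 3 vertices and tw(G) ≥ 2. Combining the bounds, tw(G) = 2.

Treewidth 2.
Bags: B1 = {1, 3, 8}  B2 = {1, 3, 6}  B3 = {1, 3, 9}  B4 = {1, 3, 4}  B5 = {3, 9, 10}  B6 = {1, 2, 3}  B7 = {1, 3, 5}  B8 = {1, 3, 7}
Tree: B1–B2, B1–B3, B1–B4, B3–B5, B3–B6, B2–B7, B2–B8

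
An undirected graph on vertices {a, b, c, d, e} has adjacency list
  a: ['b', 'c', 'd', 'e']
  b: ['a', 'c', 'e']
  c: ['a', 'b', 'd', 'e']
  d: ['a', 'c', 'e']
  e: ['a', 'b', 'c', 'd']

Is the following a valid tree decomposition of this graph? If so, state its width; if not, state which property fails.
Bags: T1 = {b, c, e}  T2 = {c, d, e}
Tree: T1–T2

A tree decomposition must satisfy three properties: every vertex lies in some bag; for every edge, both endpoints lie together in some bag; and for every vertex, the bags containing it form a connected subtree. Here vertex a appears in no bag, so the decomposition is invalid.

No — vertex a appears in no bag.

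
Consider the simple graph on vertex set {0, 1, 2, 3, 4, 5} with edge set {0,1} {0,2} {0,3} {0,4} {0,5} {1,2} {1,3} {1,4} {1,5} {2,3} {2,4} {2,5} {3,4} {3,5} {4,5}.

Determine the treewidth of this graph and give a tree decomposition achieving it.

With just one bag of size 6, the width is 6 − 1 = 5, so tw(G) ≤ 5. Conversely, {0, 1, 2, 3, 4, 5} is a clique of size 6, and the vertices of any clique must share a bag in every tree decomposition; so some bag has ≥ 6 vertices and tw(G) ≥ 5. The upper and lower bounds meet at 5, so that is the treewidth.

Treewidth 5.
One such decomposition:
Bags: B1 = {0, 1, 2, 3, 4, 5}
Tree: (single bag)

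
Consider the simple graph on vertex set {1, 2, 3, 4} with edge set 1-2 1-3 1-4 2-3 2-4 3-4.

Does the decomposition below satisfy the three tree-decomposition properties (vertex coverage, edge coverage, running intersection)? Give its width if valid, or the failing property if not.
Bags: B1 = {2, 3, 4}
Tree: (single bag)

A tree decomposition must satisfy three properties: every vertex lies in some bag; for every edge, both endpoints lie together in some bag; and for every vertex, the bags containing it form a connected subtree. Here vertex 1 appears in no bag, so the decomposition is invalid.

No — vertex 1 appears in no bag.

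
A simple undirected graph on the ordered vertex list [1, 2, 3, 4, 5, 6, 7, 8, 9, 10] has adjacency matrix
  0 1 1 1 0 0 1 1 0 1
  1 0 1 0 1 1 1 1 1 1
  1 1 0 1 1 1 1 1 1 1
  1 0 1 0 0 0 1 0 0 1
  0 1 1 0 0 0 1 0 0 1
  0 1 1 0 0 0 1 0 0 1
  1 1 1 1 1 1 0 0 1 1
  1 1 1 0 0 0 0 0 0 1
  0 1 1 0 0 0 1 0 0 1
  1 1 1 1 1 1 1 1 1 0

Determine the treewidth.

4

A width-4 tree decomposition is:
Bags: B1 = {1, 2, 3, 7, 10}  B2 = {2, 3, 5, 7, 10}  B3 = {2, 3, 7, 9, 10}  B4 = {1, 3, 4, 7, 10}  B5 = {2, 3, 6, 7, 10}  B6 = {1, 2, 3, 8, 10}
Tree: B1–B2, B2–B3, B1–B4, B3–B5, B1–B6
Every bag has size at most 5, so the width is 5 − 1 = 4 and tw(G) ≤ 4. On the other hand G contains the 5-clique {1, 2, 3, 8, 10}. A clique must lie in a single bag of any decomposition, so no decomposition can have width below 4. Hence tw(G) = 4 exactly.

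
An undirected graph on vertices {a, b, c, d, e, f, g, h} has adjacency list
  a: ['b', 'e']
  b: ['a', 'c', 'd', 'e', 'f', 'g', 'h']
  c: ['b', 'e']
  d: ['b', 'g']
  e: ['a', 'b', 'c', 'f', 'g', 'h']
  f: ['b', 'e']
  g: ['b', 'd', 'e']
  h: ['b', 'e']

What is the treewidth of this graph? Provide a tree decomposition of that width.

Treewidth 2.
One optimal decomposition is:
Bags: B1 = {b, e, g}  B2 = {b, e, h}  B3 = {b, d, g}  B4 = {b, e, f}  B5 = {b, c, e}  B6 = {a, b, e}
Tree: B1–B2, B1–B3, B2–B4, B2–B5, B4–B6

The largest bag has 3 vertices, giving width 2; this decomposition certifies tw(G) ≤ 2. Conversely, {b, d, g} is a clique of size 3, and the vertices of any clique must share a bag in every tree decomposition; so some bag has ≥ 3 vertices and tw(G) ≥ 2. Combining the bounds, tw(G) = 2.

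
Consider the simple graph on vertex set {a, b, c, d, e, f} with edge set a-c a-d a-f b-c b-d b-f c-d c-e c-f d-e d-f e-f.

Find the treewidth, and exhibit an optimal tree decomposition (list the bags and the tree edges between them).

Treewidth 3.
One such decomposition:
Bags: B1 = {b, c, d, f}  B2 = {c, d, e, f}  B3 = {a, c, d, f}
Tree: B1–B2, B1–B3

Each bag holds 4 vertices, so the decomposition has width 3, which upper-bounds the treewidth. For the lower bound, the 4 vertices {c, d, e, f} are pairwise adjacent, and any tree decomposition puts a clique entirely inside one bag — forcing width ≥ 3. Hence tw(G) = 3 exactly.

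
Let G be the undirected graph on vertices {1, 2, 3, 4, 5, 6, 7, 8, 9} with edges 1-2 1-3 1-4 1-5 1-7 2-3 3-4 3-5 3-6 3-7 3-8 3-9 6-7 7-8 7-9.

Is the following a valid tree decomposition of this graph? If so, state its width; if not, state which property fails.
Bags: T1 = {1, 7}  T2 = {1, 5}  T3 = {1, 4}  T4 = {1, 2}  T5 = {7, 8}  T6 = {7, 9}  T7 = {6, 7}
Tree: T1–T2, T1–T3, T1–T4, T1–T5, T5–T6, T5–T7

A tree decomposition must satisfy three properties: every vertex lies in some bag; for every edge, both endpoints lie together in some bag; and for every vertex, the bags containing it form a connected subtree. Here vertex 3 appears in no bag, so the decomposition is invalid.

No — vertex 3 appears in no bag.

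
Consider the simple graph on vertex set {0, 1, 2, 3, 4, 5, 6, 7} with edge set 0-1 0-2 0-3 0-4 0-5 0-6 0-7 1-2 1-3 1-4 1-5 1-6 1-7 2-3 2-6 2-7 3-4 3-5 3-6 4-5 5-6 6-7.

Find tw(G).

4

A width-4 tree decomposition is:
Bags: B1 = {0, 1, 3, 5, 6}  B2 = {0, 1, 2, 3, 6}  B3 = {0, 1, 2, 6, 7}  B4 = {0, 1, 3, 4, 5}
Tree: B1–B2, B2–B3, B1–B4
The largest bag has 5 vertices, giving width 4; this decomposition certifies tw(G) ≤ 4. For the lower bound, the 5 vertices {0, 1, 2, 3, 6} are pairwise adjacent, and any tree decomposition puts a clique entirely inside one bag — forcing width ≥ 4. Therefore the treewidth is 4.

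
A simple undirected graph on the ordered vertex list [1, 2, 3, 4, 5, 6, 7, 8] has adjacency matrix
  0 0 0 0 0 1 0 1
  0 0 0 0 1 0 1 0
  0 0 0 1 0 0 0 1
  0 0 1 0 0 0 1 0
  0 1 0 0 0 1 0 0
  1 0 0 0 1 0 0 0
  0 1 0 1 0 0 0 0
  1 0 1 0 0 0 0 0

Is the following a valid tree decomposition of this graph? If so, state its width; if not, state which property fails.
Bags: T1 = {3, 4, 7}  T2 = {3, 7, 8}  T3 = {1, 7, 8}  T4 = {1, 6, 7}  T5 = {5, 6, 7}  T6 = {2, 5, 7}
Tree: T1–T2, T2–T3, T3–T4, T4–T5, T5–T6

Checking the three conditions: (i) the bags cover all of {1, 2, 3, 4, 5, 6, 7, 8}; (ii) for each edge, some bag contains both endpoints; (iii) the bags containing any fixed vertex form a subtree. All hold, so the decomposition is valid with width 3 − 1 = 2.

Yes; width 2.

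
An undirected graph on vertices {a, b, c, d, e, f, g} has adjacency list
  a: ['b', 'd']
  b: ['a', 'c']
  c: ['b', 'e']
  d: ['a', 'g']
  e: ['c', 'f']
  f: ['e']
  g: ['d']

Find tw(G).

1

A width-1 tree decomposition is:
Bags: B1 = {e, f}  B2 = {c, e}  B3 = {b, c}  B4 = {a, b}  B5 = {a, d}  B6 = {d, g}
Tree: B1–B2, B2–B3, B3–B4, B4–B5, B5–B6
Every bag has size at most 2, so the width is 2 − 1 = 1 and tw(G) ≤ 1. G has an edge, so its treewidth is at least 1. Hence tw(G) = 1 exactly.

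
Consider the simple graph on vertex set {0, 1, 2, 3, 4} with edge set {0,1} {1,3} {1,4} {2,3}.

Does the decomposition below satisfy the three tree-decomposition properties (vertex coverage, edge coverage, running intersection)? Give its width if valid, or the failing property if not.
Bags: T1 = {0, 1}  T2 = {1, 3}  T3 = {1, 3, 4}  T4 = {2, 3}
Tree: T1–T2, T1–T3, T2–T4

No — bags containing vertex 3 are not connected in the tree.

A tree decomposition must satisfy three properties: every vertex lies in some bag; for every edge, both endpoints lie together in some bag; and for every vertex, the bags containing it form a connected subtree. Here bags containing vertex 3 are not connected in the tree, so the decomposition is invalid.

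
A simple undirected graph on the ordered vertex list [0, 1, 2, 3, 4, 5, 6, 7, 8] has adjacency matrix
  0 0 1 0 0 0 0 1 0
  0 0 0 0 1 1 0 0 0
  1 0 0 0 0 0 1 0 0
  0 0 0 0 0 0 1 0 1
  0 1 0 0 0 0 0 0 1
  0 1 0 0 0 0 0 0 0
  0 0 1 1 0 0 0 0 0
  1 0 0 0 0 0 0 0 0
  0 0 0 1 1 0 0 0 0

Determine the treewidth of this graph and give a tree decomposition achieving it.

Every bag has size at most 2, so the width is 2 − 1 = 1 and tw(G) ≤ 1. Any graph with an edge has treewidth ≥ 1, and G has the edge 7–0. The upper and lower bounds meet at 1, so that is the treewidth.

Treewidth 1.
Bags: B1 = {0, 7}  B2 = {0, 2}  B3 = {2, 6}  B4 = {3, 6}  B5 = {3, 8}  B6 = {4, 8}  B7 = {1, 4}  B8 = {1, 5}
Tree: B1–B2, B2–B3, B3–B4, B4–B5, B5–B6, B6–B7, B7–B8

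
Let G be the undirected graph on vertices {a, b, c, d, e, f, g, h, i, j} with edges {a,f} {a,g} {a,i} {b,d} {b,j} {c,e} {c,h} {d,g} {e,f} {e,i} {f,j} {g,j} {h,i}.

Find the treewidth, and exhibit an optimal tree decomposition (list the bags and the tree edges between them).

Every bag has size at most 3, so the width is 3 − 1 = 2 and tw(G) ≤ 2. Since d–b–j–g–d is a cycle in G, G is not acyclic. Forests are exactly the graphs of treewidth ≤ 1, so tw(G) ≥ 2. The upper and lower bounds meet at 2, so that is the treewidth.

Treewidth 2.
One such decomposition:
Bags: B1 = {b, d, g}  B2 = {b, g, j}  B3 = {a, g, j}  B4 = {a, f, j}  B5 = {a, f, i}  B6 = {e, f, i}  B7 = {e, h, i}  B8 = {c, e, h}
Tree: B1–B2, B2–B3, B3–B4, B4–B5, B5–B6, B6–B7, B7–B8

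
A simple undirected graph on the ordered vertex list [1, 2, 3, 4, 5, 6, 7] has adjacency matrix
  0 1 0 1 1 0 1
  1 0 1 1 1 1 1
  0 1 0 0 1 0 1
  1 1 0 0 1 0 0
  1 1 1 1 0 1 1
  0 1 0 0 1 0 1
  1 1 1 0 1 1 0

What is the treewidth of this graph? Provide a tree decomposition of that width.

Each bag holds 4 vertices, so the decomposition has width 3, which upper-bounds the treewidth. Conversely, {1, 2, 4, 5} is a clique of size 4, and the vertices of any clique must share a bag in every tree decomposition; so some bag has ≥ 4 vertices and tw(G) ≥ 3. The upper and lower bounds meet at 3, so that is the treewidth.

Treewidth 3.
One such decomposition:
Bags: B1 = {1, 2, 4, 5}  B2 = {1, 2, 5, 7}  B3 = {2, 5, 6, 7}  B4 = {2, 3, 5, 7}
Tree: B1–B2, B2–B3, B3–B4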